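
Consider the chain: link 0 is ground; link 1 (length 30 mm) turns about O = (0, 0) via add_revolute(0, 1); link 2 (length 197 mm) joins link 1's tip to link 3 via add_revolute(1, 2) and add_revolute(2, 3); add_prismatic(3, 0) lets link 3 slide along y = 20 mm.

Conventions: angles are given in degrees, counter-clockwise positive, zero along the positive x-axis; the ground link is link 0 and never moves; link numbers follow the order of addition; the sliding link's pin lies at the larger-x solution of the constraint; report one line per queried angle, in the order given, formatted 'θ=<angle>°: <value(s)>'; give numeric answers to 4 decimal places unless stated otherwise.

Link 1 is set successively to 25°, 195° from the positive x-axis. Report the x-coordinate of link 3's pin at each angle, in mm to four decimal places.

geometry: r = 30 mm, L = 197 mm, e = 20 mm
θ=25°: crank pin P = (r cos θ, r sin θ) = (27.189234, 12.678548)
θ=25°: h = r sin θ − e = 12.678548 − 20 = -7.321452
θ=25°: x = r cos θ + √(L² − h²) = 27.189234 + 196.863903 = 224.053137
θ=195°: crank pin P = (r cos θ, r sin θ) = (-28.977775, -7.764571)
θ=195°: h = r sin θ − e = -7.764571 − 20 = -27.764571
θ=195°: x = r cos θ + √(L² − h²) = -28.977775 + 195.033660 = 166.055885

θ=25°: 224.0531
θ=195°: 166.0559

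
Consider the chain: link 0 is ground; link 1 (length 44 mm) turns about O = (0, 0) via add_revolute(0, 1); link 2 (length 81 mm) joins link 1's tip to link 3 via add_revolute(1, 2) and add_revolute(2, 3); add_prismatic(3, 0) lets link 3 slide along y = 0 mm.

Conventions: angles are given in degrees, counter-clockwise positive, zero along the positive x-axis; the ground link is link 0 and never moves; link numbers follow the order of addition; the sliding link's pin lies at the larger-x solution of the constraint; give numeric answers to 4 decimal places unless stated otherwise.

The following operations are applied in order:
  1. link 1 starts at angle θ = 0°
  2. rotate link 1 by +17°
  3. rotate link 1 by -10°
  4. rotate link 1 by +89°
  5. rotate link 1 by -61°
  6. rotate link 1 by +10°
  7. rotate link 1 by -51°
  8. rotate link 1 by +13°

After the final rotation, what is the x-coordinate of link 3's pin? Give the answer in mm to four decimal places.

geometry: r = 44 mm, L = 81 mm, e = 0 mm; θ starts at 0°
rotate link 1 by +17°: θ ← 0° +17° = 17°
rotate link 1 by -10°: θ ← 17° -10° = 7°
rotate link 1 by +89°: θ ← 7° +89° = 96°
rotate link 1 by -61°: θ ← 96° -61° = 35°
rotate link 1 by +10°: θ ← 35° +10° = 45°
rotate link 1 by -51°: θ ← 45° -51° = -6°
rotate link 1 by +13°: θ ← -6° +13° = 7°
crank pin P = (r cos θ, r sin θ) = (43.672031, 5.362251)
h = r sin θ − e = 5.362251 − 0 = 5.362251
x = r cos θ + √(L² − h²) = 43.672031 + 80.822313 = 124.494344

124.4943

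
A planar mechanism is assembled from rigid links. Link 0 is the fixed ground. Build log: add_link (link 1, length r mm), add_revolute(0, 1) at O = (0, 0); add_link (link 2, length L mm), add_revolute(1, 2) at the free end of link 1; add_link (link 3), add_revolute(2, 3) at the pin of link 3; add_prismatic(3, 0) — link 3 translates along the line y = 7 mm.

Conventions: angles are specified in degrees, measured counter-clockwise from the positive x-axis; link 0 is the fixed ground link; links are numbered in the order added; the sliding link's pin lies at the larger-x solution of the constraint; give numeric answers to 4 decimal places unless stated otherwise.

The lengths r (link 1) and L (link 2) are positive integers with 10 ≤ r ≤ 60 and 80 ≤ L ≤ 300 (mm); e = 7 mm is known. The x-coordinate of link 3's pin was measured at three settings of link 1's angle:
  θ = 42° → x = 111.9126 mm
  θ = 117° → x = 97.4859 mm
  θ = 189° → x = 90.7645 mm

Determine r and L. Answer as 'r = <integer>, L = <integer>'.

constraint per measurement: (x − r cos θ)² + (r sin θ − e)² = L²
subtracting the θ₁ and θ₂ equations cancels the r² and L² terms:
r = (x₁² − x₂²) / (2[(x₁cos θ₁ + e sin θ₁) − (x₂cos θ₂ + e sin θ₂)]) = 12.0000 → r = 12
L² = (x₁ − r cos θ₁)² + (r sin θ₁ − e)² = 10609.0016 → L = 103.0000 → L = 103
check at θ₃=189°: x = 90.7645 (printed 90.7645) ✓

r = 12, L = 103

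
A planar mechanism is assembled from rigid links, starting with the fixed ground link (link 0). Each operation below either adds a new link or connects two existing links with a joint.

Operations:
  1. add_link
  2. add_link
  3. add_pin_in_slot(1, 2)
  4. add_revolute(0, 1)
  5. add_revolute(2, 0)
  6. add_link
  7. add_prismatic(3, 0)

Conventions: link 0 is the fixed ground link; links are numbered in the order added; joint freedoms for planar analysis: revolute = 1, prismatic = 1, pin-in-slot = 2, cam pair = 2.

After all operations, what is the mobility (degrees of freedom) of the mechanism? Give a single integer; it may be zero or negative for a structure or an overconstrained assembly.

L=1 J1=0 J2=0
add link → L=2 J1=0 J2=0
add link → L=3 J1=0 J2=0
PS@1,2 dof=2 J2 → L=3 J1=0 J2=1
R@0,1 dof=1 J1 → L=3 J1=1 J2=1
R@2,0 dof=1 J1 → L=3 J1=2 J2=1
add link → L=4 J1=2 J2=1
P@3,0 dof=1 J1 → L=4 J1=3 J2=1
M=3(L−1)−2J1−J2=3·3−2·3−1=2

M = 2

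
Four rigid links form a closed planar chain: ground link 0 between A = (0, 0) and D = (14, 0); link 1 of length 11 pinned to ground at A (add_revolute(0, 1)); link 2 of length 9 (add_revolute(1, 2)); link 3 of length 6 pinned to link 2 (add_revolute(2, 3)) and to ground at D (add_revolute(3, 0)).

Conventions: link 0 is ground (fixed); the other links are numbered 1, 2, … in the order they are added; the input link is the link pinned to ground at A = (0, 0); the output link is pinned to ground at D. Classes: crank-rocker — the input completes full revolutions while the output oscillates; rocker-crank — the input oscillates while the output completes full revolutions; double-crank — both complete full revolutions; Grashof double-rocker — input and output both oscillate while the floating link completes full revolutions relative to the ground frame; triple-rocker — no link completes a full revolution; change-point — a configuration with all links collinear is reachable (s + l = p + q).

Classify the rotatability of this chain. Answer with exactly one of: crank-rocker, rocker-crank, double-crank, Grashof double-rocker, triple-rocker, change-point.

lengths: ground=14, input=11, coupler=9, output=6
sorted: s=6 (shortest), l=14 (longest), p+q=20
s + l = 20 vs p + q = 20
s + l = p + q → change-point (collinear configuration reachable)

change-point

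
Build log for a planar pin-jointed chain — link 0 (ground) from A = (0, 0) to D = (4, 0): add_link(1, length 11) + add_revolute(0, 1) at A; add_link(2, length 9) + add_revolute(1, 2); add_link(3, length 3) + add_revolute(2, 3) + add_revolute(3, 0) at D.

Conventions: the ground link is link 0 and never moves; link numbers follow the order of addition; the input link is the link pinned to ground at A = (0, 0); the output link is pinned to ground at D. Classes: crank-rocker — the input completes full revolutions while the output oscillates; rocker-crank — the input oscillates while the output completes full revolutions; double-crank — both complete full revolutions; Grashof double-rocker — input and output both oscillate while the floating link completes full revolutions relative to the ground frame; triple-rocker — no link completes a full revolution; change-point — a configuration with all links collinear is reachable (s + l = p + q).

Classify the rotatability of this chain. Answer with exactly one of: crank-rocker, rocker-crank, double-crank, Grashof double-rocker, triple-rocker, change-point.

lengths: ground=4, input=11, coupler=9, output=3
sorted: s=3 (shortest), l=11 (longest), p+q=13
s + l = 14 vs p + q = 13
s + l > p + q → non-Grashof → no link fully rotates → triple-rocker

triple-rocker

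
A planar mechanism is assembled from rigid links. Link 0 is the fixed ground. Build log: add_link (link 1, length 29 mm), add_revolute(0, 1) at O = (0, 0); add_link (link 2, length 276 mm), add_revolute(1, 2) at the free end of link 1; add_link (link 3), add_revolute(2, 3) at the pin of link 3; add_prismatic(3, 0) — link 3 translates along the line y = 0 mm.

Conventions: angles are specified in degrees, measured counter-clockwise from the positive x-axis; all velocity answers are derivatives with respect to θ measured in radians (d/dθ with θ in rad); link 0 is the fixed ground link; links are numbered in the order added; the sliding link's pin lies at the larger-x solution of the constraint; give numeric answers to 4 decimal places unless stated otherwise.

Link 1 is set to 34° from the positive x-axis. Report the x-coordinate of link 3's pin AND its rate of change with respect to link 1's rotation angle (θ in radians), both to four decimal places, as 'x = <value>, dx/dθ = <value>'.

geometry: r = 29 mm, L = 276 mm, e = 0 mm
crank pin P = (r cos θ, r sin θ) = (24.042090, 16.216594)
h = r sin θ − e = 16.216594 − 0 = 16.216594
x = r cos θ + √(L² − h²) = 24.042090 + 275.523179 = 299.565268
dx/dθ = −r sin θ − h·r cos θ/√(L² − h²) (θ in radians; h = 16.216594) = -17.631651

x = 299.5653, dx/dθ = -17.6317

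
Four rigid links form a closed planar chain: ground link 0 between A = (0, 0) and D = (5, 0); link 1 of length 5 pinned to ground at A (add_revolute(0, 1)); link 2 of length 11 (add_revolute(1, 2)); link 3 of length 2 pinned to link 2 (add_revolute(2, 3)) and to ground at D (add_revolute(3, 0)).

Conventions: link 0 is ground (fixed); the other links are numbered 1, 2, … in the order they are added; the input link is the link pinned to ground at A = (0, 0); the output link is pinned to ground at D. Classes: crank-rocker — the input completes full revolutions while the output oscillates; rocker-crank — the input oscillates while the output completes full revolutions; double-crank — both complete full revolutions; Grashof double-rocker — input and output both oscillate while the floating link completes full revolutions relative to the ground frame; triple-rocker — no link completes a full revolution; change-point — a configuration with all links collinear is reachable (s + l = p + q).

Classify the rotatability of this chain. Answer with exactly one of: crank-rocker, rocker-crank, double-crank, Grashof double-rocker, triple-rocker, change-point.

lengths: ground=5, input=5, coupler=11, output=2
sorted: s=2 (shortest), l=11 (longest), p+q=10
s + l = 13 vs p + q = 10
s + l > p + q → non-Grashof → no link fully rotates → triple-rocker

triple-rocker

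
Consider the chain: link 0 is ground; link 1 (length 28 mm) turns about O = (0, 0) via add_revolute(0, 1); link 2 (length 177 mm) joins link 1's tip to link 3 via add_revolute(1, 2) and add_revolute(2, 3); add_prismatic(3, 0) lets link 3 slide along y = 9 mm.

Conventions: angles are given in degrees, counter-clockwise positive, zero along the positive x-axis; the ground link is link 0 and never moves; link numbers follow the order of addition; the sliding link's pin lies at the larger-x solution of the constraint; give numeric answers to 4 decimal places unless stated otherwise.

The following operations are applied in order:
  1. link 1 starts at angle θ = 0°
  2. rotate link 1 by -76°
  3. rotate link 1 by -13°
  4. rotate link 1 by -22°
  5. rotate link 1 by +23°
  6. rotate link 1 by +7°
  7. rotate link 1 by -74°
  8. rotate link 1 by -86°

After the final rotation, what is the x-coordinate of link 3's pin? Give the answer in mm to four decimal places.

geometry: r = 28 mm, L = 177 mm, e = 9 mm; θ starts at 0°
rotate link 1 by -76°: θ ← 0° -76° = -76°
rotate link 1 by -13°: θ ← -76° -13° = -89°
rotate link 1 by -22°: θ ← -89° -22° = -111°
rotate link 1 by +23°: θ ← -111° +23° = -88°
rotate link 1 by +7°: θ ← -88° +7° = -81°
rotate link 1 by -74°: θ ← -81° -74° = -155°
rotate link 1 by -86°: θ ← -155° -86° = -241°
crank pin P = (r cos θ, r sin θ) = (-13.574669, 24.489352)
h = r sin θ − e = 24.489352 − 9 = 15.489352
x = r cos θ + √(L² − h²) = -13.574669 + 176.320957 = 162.746288

162.7463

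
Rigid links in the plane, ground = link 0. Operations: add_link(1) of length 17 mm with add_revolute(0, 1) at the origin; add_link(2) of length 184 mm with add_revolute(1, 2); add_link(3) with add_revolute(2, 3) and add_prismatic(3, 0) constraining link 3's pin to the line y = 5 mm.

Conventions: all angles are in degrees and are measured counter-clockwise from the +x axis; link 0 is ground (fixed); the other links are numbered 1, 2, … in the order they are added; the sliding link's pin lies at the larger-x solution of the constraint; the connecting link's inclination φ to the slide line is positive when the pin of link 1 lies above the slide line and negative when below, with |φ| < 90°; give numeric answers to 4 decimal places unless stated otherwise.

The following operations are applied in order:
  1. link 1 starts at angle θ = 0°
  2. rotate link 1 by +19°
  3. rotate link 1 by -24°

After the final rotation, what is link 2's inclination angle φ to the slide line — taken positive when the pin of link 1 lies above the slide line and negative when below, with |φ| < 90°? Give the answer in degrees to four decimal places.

geometry: r = 17 mm, L = 184 mm, e = 5 mm; θ starts at 0°
rotate link 1 by +19°: θ ← 0° +19° = 19°
rotate link 1 by -24°: θ ← 19° -24° = -5°
h = r sin θ − e = -1.481648 − 5 = -6.481648
sin φ = h / L = -6.481648 / 184 = -0.03522635
φ = arcsin(-0.03522635) = -2.018739°

-2.0187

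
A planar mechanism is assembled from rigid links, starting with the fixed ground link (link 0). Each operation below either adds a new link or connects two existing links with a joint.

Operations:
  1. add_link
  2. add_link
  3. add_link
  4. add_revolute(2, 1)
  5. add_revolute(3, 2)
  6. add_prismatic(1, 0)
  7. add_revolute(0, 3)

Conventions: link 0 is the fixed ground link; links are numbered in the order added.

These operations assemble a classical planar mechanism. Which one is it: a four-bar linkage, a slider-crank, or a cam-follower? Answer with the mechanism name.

links: 4 (incl. ground); joints: 3 revolute, 1 prismatic, 0 higher (cam) pair, forming one closed loop
4 links, 3 revolutes + 1 prismatic in one loop → slider-crank

slider-crank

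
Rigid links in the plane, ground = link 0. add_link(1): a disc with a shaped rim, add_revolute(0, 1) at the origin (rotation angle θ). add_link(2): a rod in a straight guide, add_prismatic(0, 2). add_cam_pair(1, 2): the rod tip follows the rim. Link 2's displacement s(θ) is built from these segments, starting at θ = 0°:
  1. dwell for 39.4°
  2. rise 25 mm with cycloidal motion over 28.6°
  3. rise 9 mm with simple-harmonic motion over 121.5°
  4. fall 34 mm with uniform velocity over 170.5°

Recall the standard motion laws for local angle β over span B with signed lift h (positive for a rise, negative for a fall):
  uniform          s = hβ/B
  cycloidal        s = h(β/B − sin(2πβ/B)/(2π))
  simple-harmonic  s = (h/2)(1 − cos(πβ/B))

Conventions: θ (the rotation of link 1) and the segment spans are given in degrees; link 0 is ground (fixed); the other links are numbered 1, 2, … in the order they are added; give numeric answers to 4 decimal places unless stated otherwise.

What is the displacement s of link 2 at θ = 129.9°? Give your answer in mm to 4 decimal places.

segment 1 (0° to 39.4°, dwell): s unchanged at 0.0000
segment 2 (39.4° to 68°, cycloidal, h = 25) is passed completely: s = 0.0000 + (25) = 25.0000
θ = 129.9° falls in segment 3 (68° to 189.5°, simple-harmonic, h = 9): β = 129.9 − 68 = 61.9°, B = 121.5°; Δs = 9/2·(1 − cos(π·0.5095)) = 4.6338; s = 25.0000 + 4.6338 = 29.6338

29.6338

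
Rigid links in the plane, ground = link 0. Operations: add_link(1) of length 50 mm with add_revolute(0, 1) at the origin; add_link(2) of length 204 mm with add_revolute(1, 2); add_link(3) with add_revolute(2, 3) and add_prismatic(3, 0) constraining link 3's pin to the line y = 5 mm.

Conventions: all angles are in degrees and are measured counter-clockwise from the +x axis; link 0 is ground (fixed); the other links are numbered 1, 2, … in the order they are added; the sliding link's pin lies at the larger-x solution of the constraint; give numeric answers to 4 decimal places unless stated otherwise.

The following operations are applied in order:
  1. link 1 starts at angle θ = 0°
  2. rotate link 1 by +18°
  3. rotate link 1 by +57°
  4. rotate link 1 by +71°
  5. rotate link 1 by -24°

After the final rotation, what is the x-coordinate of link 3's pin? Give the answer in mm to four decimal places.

geometry: r = 50 mm, L = 204 mm, e = 5 mm; θ starts at 0°
rotate link 1 by +18°: θ ← 0° +18° = 18°
rotate link 1 by +57°: θ ← 18° +57° = 75°
rotate link 1 by +71°: θ ← 75° +71° = 146°
rotate link 1 by -24°: θ ← 146° -24° = 122°
crank pin P = (r cos θ, r sin θ) = (-26.495963, 42.402405)
h = r sin θ − e = 42.402405 − 5 = 37.402405
x = r cos θ + √(L² − h²) = -26.495963 + 200.541916 = 174.045953

174.0460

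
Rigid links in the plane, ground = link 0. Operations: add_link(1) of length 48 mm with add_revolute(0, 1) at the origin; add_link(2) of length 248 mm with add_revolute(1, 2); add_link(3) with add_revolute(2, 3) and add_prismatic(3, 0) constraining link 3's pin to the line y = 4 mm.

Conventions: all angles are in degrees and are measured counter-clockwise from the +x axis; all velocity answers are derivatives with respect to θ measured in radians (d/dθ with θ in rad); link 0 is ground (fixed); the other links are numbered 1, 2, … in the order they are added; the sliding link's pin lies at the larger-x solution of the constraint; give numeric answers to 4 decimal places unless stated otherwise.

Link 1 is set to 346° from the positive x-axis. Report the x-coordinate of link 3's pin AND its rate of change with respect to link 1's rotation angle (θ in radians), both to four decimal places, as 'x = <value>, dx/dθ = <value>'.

geometry: r = 48 mm, L = 248 mm, e = 4 mm
crank pin P = (r cos θ, r sin θ) = (46.574195, -11.612251)
h = r sin θ − e = -11.612251 − 4 = -15.612251
x = r cos θ + √(L² − h²) = 46.574195 + 247.508096 = 294.082291
dx/dθ = −r sin θ − h·r cos θ/√(L² − h²) (θ in radians; h = -15.612251) = 14.550046

x = 294.0823, dx/dθ = 14.5500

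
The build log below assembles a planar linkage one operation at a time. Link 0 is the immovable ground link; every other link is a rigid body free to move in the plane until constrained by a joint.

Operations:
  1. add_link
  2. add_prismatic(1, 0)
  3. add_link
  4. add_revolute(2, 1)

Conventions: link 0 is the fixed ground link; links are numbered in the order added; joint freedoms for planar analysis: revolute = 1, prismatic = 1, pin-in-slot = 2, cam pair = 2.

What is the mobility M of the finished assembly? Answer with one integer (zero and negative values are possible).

L=1 J1=0 J2=0
add link → L=2 J1=0 J2=0
P@1,0 dof=1 J1 → L=2 J1=1 J2=0
add link → L=3 J1=1 J2=0
R@2,1 dof=1 J1 → L=3 J1=2 J2=0
M=3(L−1)−2J1−J2=3·2−2·2−0=2

M = 2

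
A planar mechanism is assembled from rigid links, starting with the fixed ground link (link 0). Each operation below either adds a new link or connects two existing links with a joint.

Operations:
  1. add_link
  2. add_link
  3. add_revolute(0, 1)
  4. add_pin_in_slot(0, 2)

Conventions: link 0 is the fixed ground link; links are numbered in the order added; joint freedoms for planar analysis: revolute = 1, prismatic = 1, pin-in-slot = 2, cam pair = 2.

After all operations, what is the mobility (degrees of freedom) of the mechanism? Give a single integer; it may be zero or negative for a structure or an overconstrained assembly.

ground; <1,0,0>
#1 <2,0,0>
#2 <3,0,0>
R:0↔1 J1 <3,1,0>
PS:0↔2 J2 <3,1,1>
3×2 − 2×1 − 1×1 = 3

M = 3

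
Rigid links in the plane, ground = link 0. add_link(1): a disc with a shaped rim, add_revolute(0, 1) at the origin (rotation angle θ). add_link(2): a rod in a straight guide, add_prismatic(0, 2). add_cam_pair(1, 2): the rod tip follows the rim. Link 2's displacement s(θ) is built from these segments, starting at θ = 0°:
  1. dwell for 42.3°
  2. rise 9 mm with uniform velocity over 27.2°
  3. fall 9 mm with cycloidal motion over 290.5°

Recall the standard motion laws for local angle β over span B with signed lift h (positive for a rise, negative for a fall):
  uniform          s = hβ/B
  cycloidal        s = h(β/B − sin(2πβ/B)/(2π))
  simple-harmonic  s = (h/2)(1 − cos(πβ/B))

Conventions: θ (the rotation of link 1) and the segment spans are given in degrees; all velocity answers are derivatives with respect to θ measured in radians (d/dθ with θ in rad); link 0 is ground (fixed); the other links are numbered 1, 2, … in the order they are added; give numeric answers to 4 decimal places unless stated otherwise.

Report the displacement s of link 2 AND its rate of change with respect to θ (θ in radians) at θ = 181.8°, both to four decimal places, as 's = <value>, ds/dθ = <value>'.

segment 1 (0° to 42.3°, dwell): s unchanged at 0.0000
segment 2 (42.3° to 69.5°, uniform, h = 9) is passed completely: s = 0.0000 + (9) = 9.0000
θ = 181.8° falls in segment 3 (69.5° to 360°, cycloidal, h = -9): β = 181.8 − 69.5 = 112.3°, B = 290.5°; Δs = -9·(0.3866 − sin(2π·0.3866)/(2π)) = -2.5426; s = 9.0000 − 2.5426 = 6.4574
velocity in seg [69.5°–360°] (cycloidal), θ in radians: β = 112.3° = 1.9600 rad, B = 290.5° = 5.0702 rad; ds/dθ = (h/B)(1 − cos(2πβ/B)) = ((-9)/5.0702)(1 − cos(2π·0.3866)) = -3.118145 mm/rad

s = 6.4574, ds/dθ = -3.1181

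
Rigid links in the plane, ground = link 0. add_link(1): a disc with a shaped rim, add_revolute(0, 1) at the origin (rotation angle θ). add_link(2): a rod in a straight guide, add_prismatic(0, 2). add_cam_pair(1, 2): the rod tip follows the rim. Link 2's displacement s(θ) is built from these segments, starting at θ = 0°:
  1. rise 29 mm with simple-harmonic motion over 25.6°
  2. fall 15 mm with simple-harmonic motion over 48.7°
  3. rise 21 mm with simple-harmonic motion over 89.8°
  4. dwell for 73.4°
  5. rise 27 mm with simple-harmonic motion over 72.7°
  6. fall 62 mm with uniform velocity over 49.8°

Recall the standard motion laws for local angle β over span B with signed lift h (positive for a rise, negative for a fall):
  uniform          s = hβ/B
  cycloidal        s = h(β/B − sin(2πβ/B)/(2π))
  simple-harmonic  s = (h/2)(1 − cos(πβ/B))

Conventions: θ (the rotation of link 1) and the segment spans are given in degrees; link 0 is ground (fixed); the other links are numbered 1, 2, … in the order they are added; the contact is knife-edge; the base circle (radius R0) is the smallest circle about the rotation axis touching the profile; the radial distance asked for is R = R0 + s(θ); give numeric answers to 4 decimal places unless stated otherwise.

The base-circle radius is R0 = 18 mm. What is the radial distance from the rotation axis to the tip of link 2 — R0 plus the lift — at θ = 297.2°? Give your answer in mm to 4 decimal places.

segment 1 (0° to 25.6°, simple-harmonic, h = 29) is passed completely: s = 0.0000 + (29) = 29.0000
segment 2 (25.6° to 74.3°, simple-harmonic, h = -15) is passed completely: s = 29.0000 + (-15) = 14.0000
segment 3 (74.3° to 164.1°, simple-harmonic, h = 21) is passed completely: s = 14.0000 + (21) = 35.0000
segment 4 (164.1° to 237.5°, dwell): s unchanged at 35.0000
θ = 297.2° falls in segment 5 (237.5° to 310.2°, simple-harmonic, h = 27): β = 297.2 − 237.5 = 59.7°, B = 72.7°; Δs = 27/2·(1 − cos(π·0.8212)) = 24.9252; s = 35.0000 + 24.9252 = 59.9252
R = R0 + s = 18 + 59.9252 = 77.9252

77.9252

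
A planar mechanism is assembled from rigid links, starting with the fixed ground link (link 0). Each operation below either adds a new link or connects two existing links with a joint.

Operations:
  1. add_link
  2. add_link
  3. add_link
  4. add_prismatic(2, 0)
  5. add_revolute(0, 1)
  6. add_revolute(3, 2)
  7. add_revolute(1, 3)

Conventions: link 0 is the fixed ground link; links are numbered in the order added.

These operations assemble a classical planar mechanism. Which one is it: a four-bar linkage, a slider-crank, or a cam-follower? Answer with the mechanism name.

links: 4 (incl. ground); joints: 3 revolute, 1 prismatic, 0 higher (cam) pair, forming one closed loop
4 links, 3 revolutes + 1 prismatic in one loop → slider-crank

slider-crank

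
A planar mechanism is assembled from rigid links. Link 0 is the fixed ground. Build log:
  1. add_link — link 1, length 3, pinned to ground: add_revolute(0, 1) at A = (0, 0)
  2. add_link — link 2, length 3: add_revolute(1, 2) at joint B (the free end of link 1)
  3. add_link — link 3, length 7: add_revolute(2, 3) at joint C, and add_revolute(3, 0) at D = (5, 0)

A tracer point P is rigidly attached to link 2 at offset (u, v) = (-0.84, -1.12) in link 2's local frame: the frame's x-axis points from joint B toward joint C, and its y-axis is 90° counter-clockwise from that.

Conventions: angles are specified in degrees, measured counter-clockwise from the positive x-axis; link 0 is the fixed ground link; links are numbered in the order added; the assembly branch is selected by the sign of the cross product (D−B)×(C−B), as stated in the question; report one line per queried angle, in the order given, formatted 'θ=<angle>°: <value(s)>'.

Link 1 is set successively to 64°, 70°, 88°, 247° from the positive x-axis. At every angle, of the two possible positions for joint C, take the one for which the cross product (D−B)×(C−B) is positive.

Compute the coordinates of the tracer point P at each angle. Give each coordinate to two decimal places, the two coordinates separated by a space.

A=(0,0), D=(5.00,0)
θ=64°: B = A + 3.00·(cos64°, sin64°) = (1.3151, 2.6964)
θ=64°: |BD| = 4.5661
θ=64°: circle(B,3.00) ∩ circle(D,7.00): a=-2.0971, h=2.1452
θ=64°:   candidates: C₊=(0.8895,5.6660) cross=9.795; C₋=(-1.6441,2.2035) cross=-9.795
θ=64°:   branch + wants cross > 0 → take C=(0.8895,5.6660) (cross=9.795)
θ=64°: ex = (C−B)/|BC| = (-0.1419,0.9899); ey = (-0.9899,-0.1419)
θ=64°: P = B + -0.84·ex + -1.12·ey = (2.5429,2.0238)
θ=70°: B = A + 3.00·(cos70°, sin70°) = (1.0261, 2.8191)
θ=70°: |BD| = 4.8723
θ=70°: circle(B,3.00) ∩ circle(D,7.00): a=-1.6687, h=2.4931
θ=70°:   candidates: C₊=(1.1075,5.8180) cross=12.147; C₋=(-1.7774,1.7511) cross=-12.147
θ=70°:   branch + wants cross > 0 → take C=(1.1075,5.8180) (cross=12.147)
θ=70°: ex = (C−B)/|BC| = (0.0272,0.9996); ey = (-0.9996,0.0272)
θ=70°: P = B + -0.84·ex + -1.12·ey = (2.1228,1.9490)
θ=88°: B = A + 3.00·(cos88°, sin88°) = (0.1047, 2.9982)
θ=88°: |BD| = 5.7405
θ=88°: circle(B,3.00) ∩ circle(D,7.00): a=-0.6138, h=2.9365
θ=88°:   candidates: C₊=(1.1150,5.8229) cross=16.857; C₋=(-1.9524,0.8146) cross=-16.857
θ=88°:   branch + wants cross > 0 → take C=(1.1150,5.8229) (cross=16.857)
θ=88°: ex = (C−B)/|BC| = (0.3368,0.9416); ey = (-0.9416,0.3368)
θ=88°: P = B + -0.84·ex + -1.12·ey = (0.8764,1.8301)
θ=247°: B = A + 3.00·(cos247°, sin247°) = (-1.1722, -2.7615)
θ=247°: |BD| = 6.7618
θ=247°: circle(B,3.00) ∩ circle(D,7.00): a=0.4231, h=2.9700
θ=247°:   candidates: C₊=(-1.9989,0.1223) cross=20.083; C₋=(0.4270,-5.2998) cross=-20.083
θ=247°:   branch + wants cross > 0 → take C=(-1.9989,0.1223) (cross=20.083)
θ=247°: ex = (C−B)/|BC| = (-0.2756,0.9613); ey = (-0.9613,-0.2756)
θ=247°: P = B + -0.84·ex + -1.12·ey = (0.1359,-3.2603)

θ=64°: 2.54 2.02
θ=70°: 2.12 1.95
θ=88°: 0.88 1.83
θ=247°: 0.14 -3.26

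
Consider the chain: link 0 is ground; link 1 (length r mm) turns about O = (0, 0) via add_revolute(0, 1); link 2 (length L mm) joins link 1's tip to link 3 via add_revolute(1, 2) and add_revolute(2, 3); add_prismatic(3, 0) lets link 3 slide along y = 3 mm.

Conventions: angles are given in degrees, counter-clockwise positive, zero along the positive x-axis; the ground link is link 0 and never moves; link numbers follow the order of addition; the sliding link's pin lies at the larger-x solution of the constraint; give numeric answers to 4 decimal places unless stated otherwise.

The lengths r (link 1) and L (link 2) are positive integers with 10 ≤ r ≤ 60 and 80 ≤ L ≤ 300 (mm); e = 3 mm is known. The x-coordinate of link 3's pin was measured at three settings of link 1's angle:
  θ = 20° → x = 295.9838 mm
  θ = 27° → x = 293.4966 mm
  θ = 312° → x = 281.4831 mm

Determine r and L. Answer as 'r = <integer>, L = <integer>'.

constraint per measurement: (x − r cos θ)² + (r sin θ − e)² = L²
subtracting the θ₁ and θ₂ equations cancels the r² and L² terms:
r = (x₁² − x₂²) / (2[(x₁cos θ₁ + e sin θ₁) − (x₂cos θ₂ + e sin θ₂)]) = 45.0003 → r = 45
L² = (x₁ − r cos θ₁)² + (r sin θ₁ − e)² = 64516.0231 → L = 254.0000 → L = 254
check at θ₃=312°: x = 281.4831 (printed 281.4831) ✓

r = 45, L = 254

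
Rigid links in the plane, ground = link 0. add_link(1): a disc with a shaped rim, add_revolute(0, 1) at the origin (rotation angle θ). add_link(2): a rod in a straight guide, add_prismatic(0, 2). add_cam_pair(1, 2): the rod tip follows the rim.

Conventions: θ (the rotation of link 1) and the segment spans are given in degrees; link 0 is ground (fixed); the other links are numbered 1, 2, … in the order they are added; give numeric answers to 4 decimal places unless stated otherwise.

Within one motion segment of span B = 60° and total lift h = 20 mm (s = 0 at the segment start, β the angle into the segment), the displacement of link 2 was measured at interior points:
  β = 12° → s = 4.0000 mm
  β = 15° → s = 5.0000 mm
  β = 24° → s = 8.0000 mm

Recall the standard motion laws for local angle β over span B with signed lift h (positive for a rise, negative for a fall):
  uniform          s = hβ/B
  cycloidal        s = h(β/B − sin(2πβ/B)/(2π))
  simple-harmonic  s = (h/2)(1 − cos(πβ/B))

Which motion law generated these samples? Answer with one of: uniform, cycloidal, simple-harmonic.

candidates at β/B = r: uniform s = h·r (linear in β); cycloidal s = h·(r − sin(2πr)/(2π)); simple-harmonic s = (h/2)(1 − cos(πr))
β=12°: printed 4.0000 | uniform 4.0000, cycloidal 0.9727, simple-harmonic 1.9098
β=15°: printed 5.0000 | uniform 5.0000, cycloidal 1.8169, simple-harmonic 2.9289
β=24°: printed 8.0000 | uniform 8.0000, cycloidal 6.1290, simple-harmonic 6.9098
only one law matches every sample → uniform

uniform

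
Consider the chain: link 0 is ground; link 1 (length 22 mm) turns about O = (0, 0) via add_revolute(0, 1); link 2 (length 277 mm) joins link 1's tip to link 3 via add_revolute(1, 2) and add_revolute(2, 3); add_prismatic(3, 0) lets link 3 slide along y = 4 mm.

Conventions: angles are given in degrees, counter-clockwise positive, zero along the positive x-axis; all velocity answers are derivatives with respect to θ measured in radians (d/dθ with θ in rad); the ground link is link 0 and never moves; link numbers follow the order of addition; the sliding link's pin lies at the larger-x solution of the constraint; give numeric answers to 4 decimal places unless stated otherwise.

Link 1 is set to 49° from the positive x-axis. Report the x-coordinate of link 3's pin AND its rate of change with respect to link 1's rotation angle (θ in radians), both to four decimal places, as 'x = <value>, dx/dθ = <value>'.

geometry: r = 22 mm, L = 277 mm, e = 4 mm
crank pin P = (r cos θ, r sin θ) = (14.433299, 16.603611)
h = r sin θ − e = 16.603611 − 4 = 12.603611
x = r cos θ + √(L² − h²) = 14.433299 + 276.713117 = 291.146415
dx/dθ = −r sin θ − h·r cos θ/√(L² − h²) (θ in radians; h = 12.603611) = -17.261012

x = 291.1464, dx/dθ = -17.2610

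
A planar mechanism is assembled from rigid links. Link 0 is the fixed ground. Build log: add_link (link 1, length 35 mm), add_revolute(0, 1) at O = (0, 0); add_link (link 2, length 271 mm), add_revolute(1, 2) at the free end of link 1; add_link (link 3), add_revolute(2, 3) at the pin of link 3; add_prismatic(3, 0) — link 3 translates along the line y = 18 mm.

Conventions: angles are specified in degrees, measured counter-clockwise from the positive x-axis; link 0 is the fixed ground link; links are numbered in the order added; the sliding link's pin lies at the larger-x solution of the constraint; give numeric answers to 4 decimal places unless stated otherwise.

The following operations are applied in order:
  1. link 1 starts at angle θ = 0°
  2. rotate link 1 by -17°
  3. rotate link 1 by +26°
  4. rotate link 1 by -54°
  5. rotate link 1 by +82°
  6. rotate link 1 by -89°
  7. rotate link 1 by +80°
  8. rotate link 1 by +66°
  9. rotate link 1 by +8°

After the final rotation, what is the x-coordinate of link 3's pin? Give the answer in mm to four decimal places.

geometry: r = 35 mm, L = 271 mm, e = 18 mm; θ starts at 0°
rotate link 1 by -17°: θ ← 0° -17° = -17°
rotate link 1 by +26°: θ ← -17° +26° = 9°
rotate link 1 by -54°: θ ← 9° -54° = -45°
rotate link 1 by +82°: θ ← -45° +82° = 37°
rotate link 1 by -89°: θ ← 37° -89° = -52°
rotate link 1 by +80°: θ ← -52° +80° = 28°
rotate link 1 by +66°: θ ← 28° +66° = 94°
rotate link 1 by +8°: θ ← 94° +8° = 102°
crank pin P = (r cos θ, r sin θ) = (-7.276909, 34.235166)
h = r sin θ − e = 34.235166 − 18 = 16.235166
x = r cos θ + √(L² − h²) = -7.276909 + 270.513252 = 263.236343

263.2363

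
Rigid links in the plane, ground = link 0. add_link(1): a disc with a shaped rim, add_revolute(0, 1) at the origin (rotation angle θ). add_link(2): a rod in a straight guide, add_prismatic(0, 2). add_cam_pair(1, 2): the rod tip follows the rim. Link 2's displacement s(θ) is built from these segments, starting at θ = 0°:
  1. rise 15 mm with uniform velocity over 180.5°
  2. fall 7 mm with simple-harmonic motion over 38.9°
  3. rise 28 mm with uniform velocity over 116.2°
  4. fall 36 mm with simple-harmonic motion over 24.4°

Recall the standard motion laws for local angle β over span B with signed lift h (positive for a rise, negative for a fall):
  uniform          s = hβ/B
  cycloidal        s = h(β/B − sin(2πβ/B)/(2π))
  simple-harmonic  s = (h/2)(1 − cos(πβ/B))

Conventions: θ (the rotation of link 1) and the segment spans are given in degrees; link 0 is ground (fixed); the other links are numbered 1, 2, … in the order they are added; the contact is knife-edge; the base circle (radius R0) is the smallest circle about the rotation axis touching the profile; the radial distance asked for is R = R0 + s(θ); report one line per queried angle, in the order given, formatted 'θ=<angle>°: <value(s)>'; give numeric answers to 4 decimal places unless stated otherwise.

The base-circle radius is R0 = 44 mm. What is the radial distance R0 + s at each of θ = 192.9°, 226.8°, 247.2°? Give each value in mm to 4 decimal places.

segment 1 (0° to 180.5°, uniform, h = 15) is passed completely: s = 0.0000 + (15) = 15.0000
θ = 192.9° falls in segment 2 (180.5° to 219.4°, simple-harmonic, h = -7): β = 192.9 − 180.5 = 12.4°, B = 38.9°; Δs = -7/2·(1 − cos(π·0.3188)) = -1.6132; s = 15.0000 − 1.6132 = 13.3868
segment 2 (180.5° to 219.4°, simple-harmonic, h = -7) is passed completely: s = 15.0000 + (-7) = 8.0000
θ = 226.8° falls in segment 3 (219.4° to 335.6°, uniform, h = 28): β = 226.8 − 219.4 = 7.4°, B = 116.2°; Δs = 28·7.4/116.2 = 1.7831; s = 8.0000 + 1.7831 = 9.7831
θ = 247.2° falls in segment 3 (219.4° to 335.6°, uniform, h = 28): β = 247.2 − 219.4 = 27.8°, B = 116.2°; Δs = 28·27.8/116.2 = 6.6988; s = 8.0000 + 6.6988 = 14.6988
θ=192.9°: R = R0 + s = 44 + 13.3868 = 57.3868
θ=226.8°: R = R0 + s = 44 + 9.7831 = 53.7831
θ=247.2°: R = R0 + s = 44 + 14.6988 = 58.6988

θ=192.9°: 57.3868
θ=226.8°: 53.7831
θ=247.2°: 58.6988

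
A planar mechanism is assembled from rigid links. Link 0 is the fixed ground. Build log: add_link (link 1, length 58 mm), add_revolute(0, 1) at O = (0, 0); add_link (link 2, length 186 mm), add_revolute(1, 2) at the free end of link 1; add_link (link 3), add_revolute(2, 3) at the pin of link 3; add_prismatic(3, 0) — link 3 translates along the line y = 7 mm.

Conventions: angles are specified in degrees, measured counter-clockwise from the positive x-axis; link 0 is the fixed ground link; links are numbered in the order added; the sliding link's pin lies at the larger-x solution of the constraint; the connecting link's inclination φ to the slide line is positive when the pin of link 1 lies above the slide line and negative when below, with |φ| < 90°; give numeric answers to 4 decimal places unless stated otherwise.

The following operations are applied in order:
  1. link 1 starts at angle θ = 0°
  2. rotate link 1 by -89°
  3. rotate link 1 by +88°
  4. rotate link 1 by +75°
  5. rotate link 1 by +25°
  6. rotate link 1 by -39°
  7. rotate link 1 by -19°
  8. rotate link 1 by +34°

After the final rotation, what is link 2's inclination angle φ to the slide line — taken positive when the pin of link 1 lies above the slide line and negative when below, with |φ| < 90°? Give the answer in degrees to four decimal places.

geometry: r = 58 mm, L = 186 mm, e = 7 mm; θ starts at 0°
rotate link 1 by -89°: θ ← 0° -89° = -89°
rotate link 1 by +88°: θ ← -89° +88° = -1°
rotate link 1 by +75°: θ ← -1° +75° = 74°
rotate link 1 by +25°: θ ← 74° +25° = 99°
rotate link 1 by -39°: θ ← 99° -39° = 60°
rotate link 1 by -19°: θ ← 60° -19° = 41°
rotate link 1 by +34°: θ ← 41° +34° = 75°
h = r sin θ − e = 56.023698 − 7 = 49.023698
sin φ = h / L = 49.023698 / 186 = 0.26356827
φ = arcsin(0.26356827) = 15.281896°

15.2819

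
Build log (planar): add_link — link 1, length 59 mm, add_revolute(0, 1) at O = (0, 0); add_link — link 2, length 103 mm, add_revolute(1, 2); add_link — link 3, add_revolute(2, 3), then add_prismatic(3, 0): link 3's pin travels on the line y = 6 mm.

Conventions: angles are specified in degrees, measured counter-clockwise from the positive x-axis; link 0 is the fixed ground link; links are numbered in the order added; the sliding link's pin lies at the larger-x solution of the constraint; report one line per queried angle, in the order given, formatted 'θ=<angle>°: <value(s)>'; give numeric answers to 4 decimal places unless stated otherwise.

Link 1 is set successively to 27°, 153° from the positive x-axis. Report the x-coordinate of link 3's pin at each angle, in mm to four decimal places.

geometry: r = 59 mm, L = 103 mm, e = 6 mm
θ=27°: crank pin P = (r cos θ, r sin θ) = (52.569385, 26.785439)
θ=27°: h = r sin θ − e = 26.785439 − 6 = 20.785439
θ=27°: x = r cos θ + √(L² − h²) = 52.569385 + 100.880947 = 153.450332
θ=153°: crank pin P = (r cos θ, r sin θ) = (-52.569385, 26.785439)
θ=153°: h = r sin θ − e = 26.785439 − 6 = 20.785439
θ=153°: x = r cos θ + √(L² − h²) = -52.569385 + 100.880947 = 48.311562

θ=27°: 153.4503
θ=153°: 48.3116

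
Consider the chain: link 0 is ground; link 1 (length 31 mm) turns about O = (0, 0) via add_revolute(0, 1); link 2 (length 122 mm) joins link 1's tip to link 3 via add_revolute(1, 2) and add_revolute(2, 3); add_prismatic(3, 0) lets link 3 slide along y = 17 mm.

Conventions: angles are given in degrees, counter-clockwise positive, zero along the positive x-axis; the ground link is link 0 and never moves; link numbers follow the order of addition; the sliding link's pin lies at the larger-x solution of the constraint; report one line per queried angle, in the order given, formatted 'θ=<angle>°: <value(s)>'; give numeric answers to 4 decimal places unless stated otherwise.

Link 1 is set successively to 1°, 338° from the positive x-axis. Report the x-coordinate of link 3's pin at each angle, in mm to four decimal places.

geometry: r = 31 mm, L = 122 mm, e = 17 mm
θ=1°: crank pin P = (r cos θ, r sin θ) = (30.995279, 0.541025)
θ=1°: h = r sin θ − e = 0.541025 − 17 = -16.458975
θ=1°: x = r cos θ + √(L² − h²) = 30.995279 + 120.884665 = 151.879943
θ=338°: crank pin P = (r cos θ, r sin θ) = (28.742699, -11.612804)
θ=338°: h = r sin θ − e = -11.612804 − 17 = -28.612804
θ=338°: x = r cos θ + √(L² − h²) = 28.742699 + 118.597249 = 147.339948

θ=1°: 151.8799
θ=338°: 147.3399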